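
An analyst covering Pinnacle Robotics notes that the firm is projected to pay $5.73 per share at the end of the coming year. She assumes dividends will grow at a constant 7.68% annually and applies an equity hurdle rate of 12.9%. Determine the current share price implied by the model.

$109.77

Gordon growth model: P₀ = D₁/(r − g), with D₁ = 5.73 given directly.
P₀ = 5.7300 / (0.129 − 0.0768) = 5.7300 / 0.0522 = 109.7701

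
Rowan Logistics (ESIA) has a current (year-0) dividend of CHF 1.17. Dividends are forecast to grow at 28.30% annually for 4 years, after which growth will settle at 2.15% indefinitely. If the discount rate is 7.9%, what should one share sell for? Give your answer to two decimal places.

CHF 48.90

Two-stage DDM. Project D₁…D_4 at 0.283, terminal growth 0.0215, discount at r = 0.079.
D_1 = 1.5011
D_2 = 1.9259
D_3 = 2.4710
D_4 = 3.1702
Terminal value at t=4: TV = D_5/(r−g) = 3.2384/(0.079−0.0215) = 56.3200
P₀ = 1.5011/(1+0.079)^1 + 1.9259/(1+0.079)^2 + 2.4710/(1+0.079)^3 + 3.1702/(1+0.079)^4 + 56.3200/(1+0.079)^4 = 48.9019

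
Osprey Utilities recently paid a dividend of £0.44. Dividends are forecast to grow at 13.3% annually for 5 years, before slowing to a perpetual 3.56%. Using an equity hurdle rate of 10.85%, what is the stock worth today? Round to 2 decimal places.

Two-stage DDM. Project D₁…D_5 at 0.133, terminal growth 0.0356, discount at r = 0.1085.
D_1 = 0.4985
D_2 = 0.5648
D_3 = 0.6399
D_4 = 0.7251
D_5 = 0.8215
Terminal value at t=5: TV = D_6/(r−g) = 0.8507/(0.1085−0.0356) = 11.6699
P₀ = 0.4985/(1+0.1085)^1 + 0.5648/(1+0.1085)^2 + 0.6399/(1+0.1085)^3 + 0.7251/(1+0.1085)^4 + 0.8215/(1+0.1085)^5 + 11.6699/(1+0.1085)^5 = 9.3227

£9.32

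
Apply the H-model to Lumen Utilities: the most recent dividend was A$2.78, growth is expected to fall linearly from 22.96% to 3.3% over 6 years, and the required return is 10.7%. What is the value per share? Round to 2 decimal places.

H-model: P₀ = D₀[(1+g_L) + H(g_S−g_L)]/(r−g_L), with H = 6/2 = 3.
P₀ = 2.78 × [(1+0.033) + 3×(0.2296−0.033)] / (0.107−0.033)
   = 2.78 × 1.6228 / 0.074 = 60.9646

A$60.96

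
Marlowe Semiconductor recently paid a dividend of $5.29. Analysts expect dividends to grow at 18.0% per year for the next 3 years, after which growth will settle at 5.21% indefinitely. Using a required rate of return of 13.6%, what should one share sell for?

$91.48

Two-stage DDM. Project D₁…D_3 at 0.18, terminal growth 0.0521, discount at r = 0.136.
D_1 = 6.2422
D_2 = 7.3658
D_3 = 8.6916
Terminal value at t=3: TV = D_4/(r−g) = 9.1445/(0.136−0.0521) = 108.9925
P₀ = 6.2422/(1+0.136)^1 + 7.3658/(1+0.136)^2 + 8.6916/(1+0.136)^3 + 108.9925/(1+0.136)^3 = 91.4781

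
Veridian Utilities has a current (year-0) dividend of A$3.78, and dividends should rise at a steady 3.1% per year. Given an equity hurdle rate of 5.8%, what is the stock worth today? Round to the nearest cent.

A$144.34

Gordon growth model: P₀ = D₁/(r − g). D₁ = 3.78 × (1 + 0.031) = 3.8972.
P₀ = 3.8972 / (0.058 − 0.031) = 3.8972 / 0.027 = 144.3400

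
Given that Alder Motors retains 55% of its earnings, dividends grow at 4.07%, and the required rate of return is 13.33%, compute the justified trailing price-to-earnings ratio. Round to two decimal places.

Payout ratio b = 1 − 0.55 = 0.45.
Justified trailing P/E = b(1+g)/(r−g) = 0.45×(1+0.0407)/(0.1333−0.0407) = 5.0574

5.06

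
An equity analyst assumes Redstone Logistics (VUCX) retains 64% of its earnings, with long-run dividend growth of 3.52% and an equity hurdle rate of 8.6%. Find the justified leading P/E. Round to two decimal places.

Payout ratio b = 1 − 0.64 = 0.36.
Justified leading P/E = b/(r−g) = 0.36/(0.086−0.0352) = 7.0866

7.09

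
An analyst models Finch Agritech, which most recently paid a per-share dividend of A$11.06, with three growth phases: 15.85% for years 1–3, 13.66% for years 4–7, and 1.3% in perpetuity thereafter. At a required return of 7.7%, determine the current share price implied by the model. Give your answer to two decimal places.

A$371.84

Three-stage DDM. Project D₁…D_7; terminal Gordon value at t=7 with g = 0.013; discount at r = 0.077.
D_1 = 12.8130
D_2 = 14.8439
D_3 = 17.1966
D_4 = 19.5457
D_5 = 22.2156
D_6 = 25.2503
D_7 = 28.6995
TV_7 = 29.0726/(0.077−0.013) = 454.2588
P₀ = Σ Dₜ/(1+r)ᵗ + TV_7/(1+r)^7 = 371.8407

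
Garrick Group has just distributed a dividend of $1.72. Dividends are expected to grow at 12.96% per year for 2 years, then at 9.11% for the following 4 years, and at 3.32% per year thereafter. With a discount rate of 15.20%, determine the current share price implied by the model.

Three-stage DDM. Project D₁…D_6; terminal Gordon value at t=6 with g = 0.0332; discount at r = 0.152.
D_1 = 1.9429
D_2 = 2.1947
D_3 = 2.3947
D_4 = 2.6128
D_5 = 2.8508
D_6 = 3.1105
TV_6 = 3.2138/(0.152−0.0332) = 27.0523
P₀ = Σ Dₜ/(1+r)ᵗ + TV_6/(1+r)^6 = 20.7003

$20.70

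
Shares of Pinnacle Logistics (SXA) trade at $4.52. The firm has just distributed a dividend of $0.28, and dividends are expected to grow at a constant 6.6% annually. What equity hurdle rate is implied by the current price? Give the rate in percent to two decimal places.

Rearranging the constant-growth DDM: r = D₁/P₀ + g.
D₁ = 0.28 × (1 + 0.066) = 0.2985.
r = 0.2985 / 4.52 + 0.066 = 0.06604 + 0.066 = 0.13204

13.20%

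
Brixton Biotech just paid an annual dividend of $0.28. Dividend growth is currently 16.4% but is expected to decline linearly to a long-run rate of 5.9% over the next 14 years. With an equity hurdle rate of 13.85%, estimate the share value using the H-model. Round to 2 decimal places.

$6.32

H-model: P₀ = D₀[(1+g_L) + H(g_S−g_L)]/(r−g_L), with H = 14/2 = 7.
P₀ = 0.28 × [(1+0.059) + 7×(0.164−0.059)] / (0.1385−0.059)
   = 0.28 × 1.7940 / 0.0795 = 6.3185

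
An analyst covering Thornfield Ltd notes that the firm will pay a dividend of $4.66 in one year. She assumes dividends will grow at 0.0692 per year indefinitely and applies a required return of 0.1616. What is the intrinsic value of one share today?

$50.43

Gordon growth model: P₀ = D₁/(r − g), with D₁ = 4.66 given directly.
P₀ = 4.6600 / (0.1616 − 0.0692) = 4.6600 / 0.0924 = 50.4329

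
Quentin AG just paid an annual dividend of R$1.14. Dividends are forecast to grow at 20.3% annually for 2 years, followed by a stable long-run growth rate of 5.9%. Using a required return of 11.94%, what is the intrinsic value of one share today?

Two-stage DDM. Project D₁…D_2 at 0.203, terminal growth 0.059, discount at r = 0.1194.
D_1 = 1.3714
D_2 = 1.6498
Terminal value at t=2: TV = D_3/(r−g) = 1.7472/(0.1194−0.059) = 28.9264
P₀ = 1.3714/(1+0.1194)^1 + 1.6498/(1+0.1194)^2 + 28.9264/(1+0.1194)^2 = 25.6265

R$25.63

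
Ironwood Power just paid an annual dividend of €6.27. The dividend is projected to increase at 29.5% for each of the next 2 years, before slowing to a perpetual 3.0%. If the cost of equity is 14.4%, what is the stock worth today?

€87.72

Two-stage DDM. Project D₁…D_2 at 0.295, terminal growth 0.03, discount at r = 0.144.
D_1 = 8.1196
D_2 = 10.5149
Terminal value at t=2: TV = D_3/(r−g) = 10.8304/(0.144−0.03) = 95.0035
P₀ = 8.1196/(1+0.144)^1 + 10.5149/(1+0.144)^2 + 95.0035/(1+0.144)^2 = 87.7238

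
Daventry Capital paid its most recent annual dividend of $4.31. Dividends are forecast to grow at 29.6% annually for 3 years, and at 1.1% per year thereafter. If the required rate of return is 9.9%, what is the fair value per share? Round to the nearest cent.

$99.35

Two-stage DDM. Project D₁…D_3 at 0.296, terminal growth 0.011, discount at r = 0.099.
D_1 = 5.5858
D_2 = 7.2391
D_3 = 9.3819
Terminal value at t=3: TV = D_4/(r−g) = 9.4851/(0.099−0.011) = 107.7856
P₀ = 5.5858/(1+0.099)^1 + 7.2391/(1+0.099)^2 + 9.3819/(1+0.099)^3 + 107.7856/(1+0.099)^3 = 99.3465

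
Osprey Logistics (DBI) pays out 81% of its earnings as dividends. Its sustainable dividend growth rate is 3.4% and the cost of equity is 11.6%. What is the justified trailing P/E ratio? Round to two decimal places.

Justified trailing P/E = b(1+g)/(r−g) = 0.81×(1+0.034)/(0.116−0.034) = 10.2139

10.21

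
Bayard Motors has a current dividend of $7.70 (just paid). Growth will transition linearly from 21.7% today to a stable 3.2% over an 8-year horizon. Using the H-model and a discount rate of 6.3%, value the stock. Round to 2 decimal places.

H-model: P₀ = D₀[(1+g_L) + H(g_S−g_L)]/(r−g_L), with H = 8/2 = 4.
P₀ = 7.70 × [(1+0.032) + 4×(0.217−0.032)] / (0.063−0.032)
   = 7.70 × 1.7720 / 0.031 = 440.1419

$440.14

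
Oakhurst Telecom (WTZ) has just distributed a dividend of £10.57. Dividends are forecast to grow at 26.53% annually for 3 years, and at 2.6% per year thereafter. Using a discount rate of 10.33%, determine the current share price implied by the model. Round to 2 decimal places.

Two-stage DDM. Project D₁…D_3 at 0.2653, terminal growth 0.026, discount at r = 0.1033.
D_1 = 13.3742
D_2 = 16.9224
D_3 = 21.4119
Terminal value at t=3: TV = D_4/(r−g) = 21.9686/(0.1033−0.026) = 284.1995
P₀ = 13.3742/(1+0.1033)^1 + 16.9224/(1+0.1033)^2 + 21.4119/(1+0.1033)^3 + 284.1995/(1+0.1033)^3 = 253.5802

£253.58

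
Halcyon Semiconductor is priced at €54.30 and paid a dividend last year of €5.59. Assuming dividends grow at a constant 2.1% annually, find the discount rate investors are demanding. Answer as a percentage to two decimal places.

Rearranging the constant-growth DDM: r = D₁/P₀ + g.
D₁ = 5.59 × (1 + 0.021) = 5.7074.
r = 5.7074 / 54.30 + 0.021 = 0.10511 + 0.021 = 0.12611

12.61%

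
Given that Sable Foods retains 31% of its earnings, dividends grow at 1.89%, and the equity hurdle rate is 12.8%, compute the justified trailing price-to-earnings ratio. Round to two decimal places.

6.44

Payout ratio b = 1 − 0.31 = 0.69.
Justified trailing P/E = b(1+g)/(r−g) = 0.69×(1+0.0189)/(0.128−0.0189) = 6.4440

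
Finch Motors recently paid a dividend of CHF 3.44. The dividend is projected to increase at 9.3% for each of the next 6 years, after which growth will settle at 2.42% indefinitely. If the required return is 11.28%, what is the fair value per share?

CHF 55.10

Two-stage DDM. Project D₁…D_6 at 0.093, terminal growth 0.0242, discount at r = 0.1128.
D_1 = 3.7599
D_2 = 4.1096
D_3 = 4.4918
D_4 = 4.9095
D_5 = 5.3661
D_6 = 5.8652
Terminal value at t=6: TV = D_7/(r−g) = 6.0071/(0.1128−0.0242) = 67.8001
P₀ = 3.7599/(1+0.1128)^1 + 4.1096/(1+0.1128)^2 + 4.4918/(1+0.1128)^3 + 4.9095/(1+0.1128)^4 + 5.3661/(1+0.1128)^5 + 5.8652/(1+0.1128)^6 + 67.8001/(1+0.1128)^6 = 55.0970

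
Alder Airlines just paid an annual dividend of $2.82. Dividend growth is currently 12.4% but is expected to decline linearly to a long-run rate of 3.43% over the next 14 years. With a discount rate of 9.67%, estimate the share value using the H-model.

H-model: P₀ = D₀[(1+g_L) + H(g_S−g_L)]/(r−g_L), with H = 14/2 = 7.
P₀ = 2.82 × [(1+0.0343) + 7×(0.124−0.0343)] / (0.0967−0.0343)
   = 2.82 × 1.6622 / 0.0624 = 75.1187

$75.12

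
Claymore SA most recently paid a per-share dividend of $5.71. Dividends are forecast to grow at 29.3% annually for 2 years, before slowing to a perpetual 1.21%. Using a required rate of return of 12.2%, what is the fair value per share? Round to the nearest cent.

Two-stage DDM. Project D₁…D_2 at 0.293, terminal growth 0.0121, discount at r = 0.122.
D_1 = 7.3830
D_2 = 9.5463
Terminal value at t=2: TV = D_3/(r−g) = 9.6618/(0.122−0.0121) = 87.9142
P₀ = 7.3830/(1+0.122)^1 + 9.5463/(1+0.122)^2 + 87.9142/(1+0.122)^2 = 83.9984

$84.00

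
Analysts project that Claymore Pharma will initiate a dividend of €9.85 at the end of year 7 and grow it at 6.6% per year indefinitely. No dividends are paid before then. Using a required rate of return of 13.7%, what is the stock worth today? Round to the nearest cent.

€64.21

Deferred-dividend DDM. At t=6 the remaining stream is a growing perpetuity with first payment D_7 = 9.85.
V_6 = D_7/(r−g) = 9.85/(0.137−0.066) = 138.7324
P₀ = V_6/(1+r)^6 = 138.7324/(1+0.137)^6 = 64.2118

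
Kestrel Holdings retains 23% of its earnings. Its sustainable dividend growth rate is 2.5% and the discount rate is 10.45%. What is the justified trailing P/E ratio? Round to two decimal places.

Payout ratio b = 1 − 0.23 = 0.77.
Justified trailing P/E = b(1+g)/(r−g) = 0.77×(1+0.025)/(0.1045−0.025) = 9.9277

9.93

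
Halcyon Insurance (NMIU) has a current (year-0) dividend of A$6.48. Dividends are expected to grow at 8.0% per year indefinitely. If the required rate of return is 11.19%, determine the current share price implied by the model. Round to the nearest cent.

A$219.39

Gordon growth model: P₀ = D₁/(r − g). D₁ = 6.48 × (1 + 0.08) = 6.9984.
P₀ = 6.9984 / (0.1119 − 0.08) = 6.9984 / 0.0319 = 219.3856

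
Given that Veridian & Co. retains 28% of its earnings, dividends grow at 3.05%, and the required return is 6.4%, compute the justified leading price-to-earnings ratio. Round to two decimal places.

21.49

Payout ratio b = 1 − 0.28 = 0.72.
Justified leading P/E = b/(r−g) = 0.72/(0.064−0.0305) = 21.4925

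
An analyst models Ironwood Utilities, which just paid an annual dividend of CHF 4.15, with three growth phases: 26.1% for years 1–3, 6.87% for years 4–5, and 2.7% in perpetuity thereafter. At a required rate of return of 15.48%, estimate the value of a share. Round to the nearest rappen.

Three-stage DDM. Project D₁…D_5; terminal Gordon value at t=5 with g = 0.027; discount at r = 0.1548.
D_1 = 5.2332
D_2 = 6.5990
D_3 = 8.3213
D_4 = 8.8930
D_5 = 9.5040
TV_5 = 9.7606/(0.1548−0.027) = 76.3738
P₀ = Σ Dₜ/(1+r)ᵗ + TV_5/(1+r)^5 = 61.7006

CHF 61.70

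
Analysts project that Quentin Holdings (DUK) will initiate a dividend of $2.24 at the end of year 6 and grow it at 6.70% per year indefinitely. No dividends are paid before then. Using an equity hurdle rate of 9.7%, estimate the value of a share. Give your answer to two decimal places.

Deferred-dividend DDM. At t=5 the remaining stream is a growing perpetuity with first payment D_6 = 2.24.
V_5 = D_6/(r−g) = 2.24/(0.097−0.067) = 74.6667
P₀ = V_5/(1+r)^5 = 74.6667/(1+0.097)^5 = 46.9995

$47.00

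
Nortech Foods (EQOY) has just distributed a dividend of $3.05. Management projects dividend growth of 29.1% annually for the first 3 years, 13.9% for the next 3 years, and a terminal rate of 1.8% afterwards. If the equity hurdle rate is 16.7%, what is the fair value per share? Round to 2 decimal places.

Three-stage DDM. Project D₁…D_6; terminal Gordon value at t=6 with g = 0.018; discount at r = 0.167.
D_1 = 3.9375
D_2 = 5.0834
D_3 = 6.5626
D_4 = 7.4748
D_5 = 8.5139
D_6 = 9.6973
TV_6 = 9.8718/(0.167−0.018) = 66.2539
P₀ = Σ Dₜ/(1+r)ᵗ + TV_6/(1+r)^6 = 49.2678

$49.27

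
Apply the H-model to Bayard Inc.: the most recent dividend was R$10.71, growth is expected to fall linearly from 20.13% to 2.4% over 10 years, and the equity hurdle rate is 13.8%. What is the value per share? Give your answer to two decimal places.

H-model: P₀ = D₀[(1+g_L) + H(g_S−g_L)]/(r−g_L), with H = 10/2 = 5.
P₀ = 10.71 × [(1+0.024) + 5×(0.2013−0.024)] / (0.138−0.024)
   = 10.71 × 1.9105 / 0.114 = 179.4864

R$179.49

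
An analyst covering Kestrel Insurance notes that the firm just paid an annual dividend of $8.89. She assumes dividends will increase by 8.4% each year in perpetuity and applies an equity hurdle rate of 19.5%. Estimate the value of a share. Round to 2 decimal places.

Gordon growth model: P₀ = D₁/(r − g). D₁ = 8.89 × (1 + 0.084) = 9.6368.
P₀ = 9.6368 / (0.195 − 0.084) = 9.6368 / 0.111 = 86.8177

$86.82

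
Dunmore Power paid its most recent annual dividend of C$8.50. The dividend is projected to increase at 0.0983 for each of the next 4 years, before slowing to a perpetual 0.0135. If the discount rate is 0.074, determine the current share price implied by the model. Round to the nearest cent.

C$191.69

Two-stage DDM. Project D₁…D_4 at 0.0983, terminal growth 0.0135, discount at r = 0.074.
D_1 = 9.3356
D_2 = 10.2532
D_3 = 11.2611
D_4 = 12.3681
Terminal value at t=4: TV = D_5/(r−g) = 12.5351/(0.074−0.0135) = 207.1912
P₀ = 9.3356/(1+0.074)^1 + 10.2532/(1+0.074)^2 + 11.2611/(1+0.074)^3 + 12.3681/(1+0.074)^4 + 207.1912/(1+0.074)^4 = 191.6907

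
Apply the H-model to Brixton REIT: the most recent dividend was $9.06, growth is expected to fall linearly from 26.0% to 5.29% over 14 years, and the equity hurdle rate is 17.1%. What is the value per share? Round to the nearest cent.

$191.99

H-model: P₀ = D₀[(1+g_L) + H(g_S−g_L)]/(r−g_L), with H = 14/2 = 7.
P₀ = 9.06 × [(1+0.0529) + 7×(0.26−0.0529)] / (0.171−0.0529)
   = 9.06 × 2.5026 / 0.1181 = 191.9861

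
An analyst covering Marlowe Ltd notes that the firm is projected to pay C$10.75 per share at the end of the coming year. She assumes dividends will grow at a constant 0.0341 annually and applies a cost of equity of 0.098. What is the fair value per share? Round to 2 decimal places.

Gordon growth model: P₀ = D₁/(r − g), with D₁ = 10.75 given directly.
P₀ = 10.7500 / (0.098 − 0.0341) = 10.7500 / 0.0639 = 168.2316

C$168.23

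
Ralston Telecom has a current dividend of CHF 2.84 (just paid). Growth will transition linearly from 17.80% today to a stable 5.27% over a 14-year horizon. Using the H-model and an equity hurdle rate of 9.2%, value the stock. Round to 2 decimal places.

CHF 139.46

H-model: P₀ = D₀[(1+g_L) + H(g_S−g_L)]/(r−g_L), with H = 14/2 = 7.
P₀ = 2.84 × [(1+0.0527) + 7×(0.178−0.0527)] / (0.092−0.0527)
   = 2.84 × 1.9298 / 0.0393 = 139.4563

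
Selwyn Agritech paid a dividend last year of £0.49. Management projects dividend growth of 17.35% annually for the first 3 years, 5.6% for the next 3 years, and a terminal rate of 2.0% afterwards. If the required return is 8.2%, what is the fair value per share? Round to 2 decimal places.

Three-stage DDM. Project D₁…D_6; terminal Gordon value at t=6 with g = 0.02; discount at r = 0.082.
D_1 = 0.5750
D_2 = 0.6748
D_3 = 0.7919
D_4 = 0.8362
D_5 = 0.8830
D_6 = 0.9325
TV_6 = 0.9511/(0.082−0.02) = 15.3407
P₀ = Σ Dₜ/(1+r)ᵗ + TV_6/(1+r)^6 = 13.0801

£13.08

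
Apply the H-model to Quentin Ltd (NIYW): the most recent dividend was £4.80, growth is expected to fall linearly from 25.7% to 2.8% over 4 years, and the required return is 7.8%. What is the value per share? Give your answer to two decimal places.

H-model: P₀ = D₀[(1+g_L) + H(g_S−g_L)]/(r−g_L), with H = 4/2 = 2.
P₀ = 4.80 × [(1+0.028) + 2×(0.257−0.028)] / (0.078−0.028)
   = 4.80 × 1.4860 / 0.05 = 142.6560

£142.66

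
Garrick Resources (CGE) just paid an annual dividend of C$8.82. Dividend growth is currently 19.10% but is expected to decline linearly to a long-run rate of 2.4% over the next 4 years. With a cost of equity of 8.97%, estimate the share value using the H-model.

H-model: P₀ = D₀[(1+g_L) + H(g_S−g_L)]/(r−g_L), with H = 4/2 = 2.
P₀ = 8.82 × [(1+0.024) + 2×(0.191−0.024)] / (0.0897−0.024)
   = 8.82 × 1.3580 / 0.0657 = 182.3068

C$182.31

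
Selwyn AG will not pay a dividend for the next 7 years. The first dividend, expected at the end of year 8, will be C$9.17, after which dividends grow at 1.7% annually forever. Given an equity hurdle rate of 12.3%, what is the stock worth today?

C$38.41

Deferred-dividend DDM. At t=7 the remaining stream is a growing perpetuity with first payment D_8 = 9.17.
V_7 = D_8/(r−g) = 9.17/(0.123−0.017) = 86.5094
P₀ = V_7/(1+r)^7 = 86.5094/(1+0.123)^7 = 38.4065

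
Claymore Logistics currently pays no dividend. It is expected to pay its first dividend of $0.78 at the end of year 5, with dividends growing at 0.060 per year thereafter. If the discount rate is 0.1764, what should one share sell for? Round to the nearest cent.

$3.50

Deferred-dividend DDM. At t=4 the remaining stream is a growing perpetuity with first payment D_5 = 0.78.
V_4 = D_5/(r−g) = 0.78/(0.1764−0.06) = 6.7010
P₀ = V_4/(1+r)^4 = 6.7010/(1+0.1764)^4 = 3.4988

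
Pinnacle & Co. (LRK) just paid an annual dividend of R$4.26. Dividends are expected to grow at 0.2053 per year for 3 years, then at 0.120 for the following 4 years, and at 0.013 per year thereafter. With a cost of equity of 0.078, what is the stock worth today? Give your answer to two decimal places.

R$150.40

Three-stage DDM. Project D₁…D_7; terminal Gordon value at t=7 with g = 0.013; discount at r = 0.078.
D_1 = 5.1346
D_2 = 6.1887
D_3 = 7.4592
D_4 = 8.3544
D_5 = 9.3569
D_6 = 10.4797
D_7 = 11.7373
TV_7 = 11.8899/(0.078−0.013) = 182.9209
P₀ = Σ Dₜ/(1+r)ᵗ + TV_7/(1+r)^7 = 150.3991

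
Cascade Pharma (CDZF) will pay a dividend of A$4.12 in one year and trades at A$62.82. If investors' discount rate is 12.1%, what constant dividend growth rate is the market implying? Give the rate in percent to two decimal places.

From P₀ = D₁/(r − g), the implied growth is g = r − D₁/P₀.
g = 0.121 − 4.12/62.82 = 0.121 − 0.06558 = 0.05542

5.54%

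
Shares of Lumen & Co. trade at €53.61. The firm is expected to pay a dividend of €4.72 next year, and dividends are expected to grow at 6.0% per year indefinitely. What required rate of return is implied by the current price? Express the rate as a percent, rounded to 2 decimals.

14.80%

Rearranging the constant-growth DDM: r = D₁/P₀ + g.
r = 4.7200 / 53.61 + 0.06 = 0.08804 + 0.06 = 0.14804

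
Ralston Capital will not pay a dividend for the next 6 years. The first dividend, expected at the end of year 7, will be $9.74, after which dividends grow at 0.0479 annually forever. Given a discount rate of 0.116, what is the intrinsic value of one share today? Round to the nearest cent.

$74.03

Deferred-dividend DDM. At t=6 the remaining stream is a growing perpetuity with first payment D_7 = 9.74.
V_6 = D_7/(r−g) = 9.74/(0.116−0.0479) = 143.0250
P₀ = V_6/(1+r)^6 = 143.0250/(1+0.116)^6 = 74.0332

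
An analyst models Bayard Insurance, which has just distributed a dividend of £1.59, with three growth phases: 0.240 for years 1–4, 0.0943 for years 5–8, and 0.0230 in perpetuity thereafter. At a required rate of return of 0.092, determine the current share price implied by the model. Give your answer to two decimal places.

£58.98

Three-stage DDM. Project D₁…D_8; terminal Gordon value at t=8 with g = 0.023; discount at r = 0.092.
D_1 = 1.9716
D_2 = 2.4448
D_3 = 3.0315
D_4 = 3.7591
D_5 = 4.1136
D_6 = 4.5015
D_7 = 4.9260
D_8 = 5.3905
TV_8 = 5.5145/(0.092−0.023) = 79.9201
P₀ = Σ Dₜ/(1+r)ᵗ + TV_8/(1+r)^8 = 58.9827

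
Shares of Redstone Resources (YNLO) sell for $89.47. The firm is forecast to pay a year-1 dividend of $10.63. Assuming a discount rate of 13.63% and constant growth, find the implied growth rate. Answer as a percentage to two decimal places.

From P₀ = D₁/(r − g), the implied growth is g = r − D₁/P₀.
g = 0.1363 − 10.63/89.47 = 0.1363 − 0.11881 = 0.01749

1.75%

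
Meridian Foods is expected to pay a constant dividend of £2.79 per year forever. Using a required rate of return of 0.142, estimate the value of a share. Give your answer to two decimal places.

£19.65

Zero-growth DDM (perpetuity): P₀ = D/r = 2.79 / 0.142 = 19.6479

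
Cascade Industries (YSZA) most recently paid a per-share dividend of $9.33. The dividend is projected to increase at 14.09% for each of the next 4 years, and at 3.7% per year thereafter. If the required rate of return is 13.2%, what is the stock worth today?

$143.14

Two-stage DDM. Project D₁…D_4 at 0.1409, terminal growth 0.037, discount at r = 0.132.
D_1 = 10.6446
D_2 = 12.1444
D_3 = 13.8556
D_4 = 15.8078
Terminal value at t=4: TV = D_5/(r−g) = 16.3927/(0.132−0.037) = 172.5548
P₀ = 10.6446/(1+0.132)^1 + 12.1444/(1+0.132)^2 + 13.8556/(1+0.132)^3 + 15.8078/(1+0.132)^4 + 172.5548/(1+0.132)^4 = 143.1445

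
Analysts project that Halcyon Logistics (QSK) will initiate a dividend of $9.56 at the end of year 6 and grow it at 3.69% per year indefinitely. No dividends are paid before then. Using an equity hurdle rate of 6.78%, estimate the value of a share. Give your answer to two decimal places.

Deferred-dividend DDM. At t=5 the remaining stream is a growing perpetuity with first payment D_6 = 9.56.
V_5 = D_6/(r−g) = 9.56/(0.0678−0.0369) = 309.3851
P₀ = V_5/(1+r)^5 = 309.3851/(1+0.0678)^5 = 222.8691

$222.87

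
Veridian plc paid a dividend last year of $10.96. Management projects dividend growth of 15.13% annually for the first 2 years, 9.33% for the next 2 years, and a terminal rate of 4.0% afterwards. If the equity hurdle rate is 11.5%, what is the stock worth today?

Three-stage DDM. Project D₁…D_4; terminal Gordon value at t=4 with g = 0.04; discount at r = 0.115.
D_1 = 12.6182
D_2 = 14.5274
D_3 = 15.8828
D_4 = 17.3647
TV_4 = 18.0592/(0.115−0.04) = 240.7899
P₀ = Σ Dₜ/(1+r)ᵗ + TV_4/(1+r)^4 = 201.4845

$201.48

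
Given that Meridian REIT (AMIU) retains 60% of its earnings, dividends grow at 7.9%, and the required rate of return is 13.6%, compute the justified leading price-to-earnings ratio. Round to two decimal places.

Payout ratio b = 1 − 0.60 = 0.40.
Justified leading P/E = b/(r−g) = 0.40/(0.136−0.079) = 7.0175

7.02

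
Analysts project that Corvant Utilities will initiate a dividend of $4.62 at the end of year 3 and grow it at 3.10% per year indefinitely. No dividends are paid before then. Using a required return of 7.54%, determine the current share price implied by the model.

Deferred-dividend DDM. At t=2 the remaining stream is a growing perpetuity with first payment D_3 = 4.62.
V_2 = D_3/(r−g) = 4.62/(0.0754−0.031) = 104.0541
P₀ = V_2/(1+r)^2 = 104.0541/(1+0.0754)^2 = 89.9744

$89.97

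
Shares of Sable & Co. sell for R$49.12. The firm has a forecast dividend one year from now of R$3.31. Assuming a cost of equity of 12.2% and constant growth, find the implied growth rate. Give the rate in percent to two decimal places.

From P₀ = D₁/(r − g), the implied growth is g = r − D₁/P₀.
g = 0.122 − 3.31/49.12 = 0.122 − 0.06739 = 0.05461

5.46%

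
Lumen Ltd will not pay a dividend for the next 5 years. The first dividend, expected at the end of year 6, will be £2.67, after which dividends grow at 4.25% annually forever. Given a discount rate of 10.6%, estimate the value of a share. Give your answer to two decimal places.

£25.41

Deferred-dividend DDM. At t=5 the remaining stream is a growing perpetuity with first payment D_6 = 2.67.
V_5 = D_6/(r−g) = 2.67/(0.106−0.0425) = 42.0472
P₀ = V_5/(1+r)^5 = 42.0472/(1+0.106)^5 = 25.4075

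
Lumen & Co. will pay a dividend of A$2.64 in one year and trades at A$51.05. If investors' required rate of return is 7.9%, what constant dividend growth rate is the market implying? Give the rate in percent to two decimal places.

2.73%

From P₀ = D₁/(r − g), the implied growth is g = r − D₁/P₀.
g = 0.079 − 2.64/51.05 = 0.079 − 0.05171 = 0.02729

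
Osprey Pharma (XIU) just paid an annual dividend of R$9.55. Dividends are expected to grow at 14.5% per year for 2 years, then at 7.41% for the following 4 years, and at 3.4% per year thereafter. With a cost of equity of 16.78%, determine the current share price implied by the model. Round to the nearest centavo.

R$99.24

Three-stage DDM. Project D₁…D_6; terminal Gordon value at t=6 with g = 0.034; discount at r = 0.1678.
D_1 = 10.9348
D_2 = 12.5203
D_3 = 13.4480
D_4 = 14.4445
D_5 = 15.5149
D_6 = 16.6645
TV_6 = 17.2311/(0.1678−0.034) = 128.7827
P₀ = Σ Dₜ/(1+r)ᵗ + TV_6/(1+r)^6 = 99.2433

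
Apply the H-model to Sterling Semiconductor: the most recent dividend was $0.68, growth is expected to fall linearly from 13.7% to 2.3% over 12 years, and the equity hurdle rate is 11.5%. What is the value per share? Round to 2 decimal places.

$12.62

H-model: P₀ = D₀[(1+g_L) + H(g_S−g_L)]/(r−g_L), with H = 12/2 = 6.
P₀ = 0.68 × [(1+0.023) + 6×(0.137−0.023)] / (0.115−0.023)
   = 0.68 × 1.7070 / 0.092 = 12.6170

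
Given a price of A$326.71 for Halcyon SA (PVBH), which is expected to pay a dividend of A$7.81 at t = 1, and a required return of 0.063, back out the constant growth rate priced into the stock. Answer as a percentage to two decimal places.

3.91%

From P₀ = D₁/(r − g), the implied growth is g = r − D₁/P₀.
g = 0.063 − 7.81/326.71 = 0.063 − 0.02390 = 0.03910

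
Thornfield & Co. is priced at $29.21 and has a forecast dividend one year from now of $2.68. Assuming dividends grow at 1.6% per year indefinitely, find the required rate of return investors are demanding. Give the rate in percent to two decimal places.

10.77%

Rearranging the constant-growth DDM: r = D₁/P₀ + g.
r = 2.6800 / 29.21 + 0.016 = 0.09175 + 0.016 = 0.10775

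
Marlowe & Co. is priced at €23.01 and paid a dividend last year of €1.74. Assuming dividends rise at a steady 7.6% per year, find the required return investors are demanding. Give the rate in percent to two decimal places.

Rearranging the constant-growth DDM: r = D₁/P₀ + g.
D₁ = 1.74 × (1 + 0.076) = 1.8722.
r = 1.8722 / 23.01 + 0.076 = 0.08137 + 0.076 = 0.15737

15.74%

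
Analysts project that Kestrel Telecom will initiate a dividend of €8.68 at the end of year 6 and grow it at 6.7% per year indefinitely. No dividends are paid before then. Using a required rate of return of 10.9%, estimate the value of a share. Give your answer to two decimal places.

Deferred-dividend DDM. At t=5 the remaining stream is a growing perpetuity with first payment D_6 = 8.68.
V_5 = D_6/(r−g) = 8.68/(0.109−0.067) = 206.6667
P₀ = V_5/(1+r)^5 = 206.6667/(1+0.109)^5 = 123.2006

€123.20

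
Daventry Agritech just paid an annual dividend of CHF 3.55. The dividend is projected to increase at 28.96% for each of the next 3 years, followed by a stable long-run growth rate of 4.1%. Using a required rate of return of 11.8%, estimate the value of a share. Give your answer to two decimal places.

CHF 87.93

Two-stage DDM. Project D₁…D_3 at 0.2896, terminal growth 0.041, discount at r = 0.118.
D_1 = 4.5781
D_2 = 5.9039
D_3 = 7.6137
Terminal value at t=3: TV = D_4/(r−g) = 7.9258/(0.118−0.041) = 102.9327
P₀ = 4.5781/(1+0.118)^1 + 5.9039/(1+0.118)^2 + 7.6137/(1+0.118)^3 + 102.9327/(1+0.118)^3 = 87.9260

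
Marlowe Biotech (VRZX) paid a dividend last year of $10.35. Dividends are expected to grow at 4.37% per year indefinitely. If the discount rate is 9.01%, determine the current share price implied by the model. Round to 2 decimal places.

$232.81

Gordon growth model: P₀ = D₁/(r − g). D₁ = 10.35 × (1 + 0.0437) = 10.8023.
P₀ = 10.8023 / (0.0901 − 0.0437) = 10.8023 / 0.0464 = 232.8081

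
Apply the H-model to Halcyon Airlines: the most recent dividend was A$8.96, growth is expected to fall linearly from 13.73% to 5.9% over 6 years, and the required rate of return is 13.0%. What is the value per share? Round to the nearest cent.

A$163.29

H-model: P₀ = D₀[(1+g_L) + H(g_S−g_L)]/(r−g_L), with H = 6/2 = 3.
P₀ = 8.96 × [(1+0.059) + 3×(0.1373−0.059)] / (0.13−0.059)
   = 8.96 × 1.2939 / 0.071 = 163.2865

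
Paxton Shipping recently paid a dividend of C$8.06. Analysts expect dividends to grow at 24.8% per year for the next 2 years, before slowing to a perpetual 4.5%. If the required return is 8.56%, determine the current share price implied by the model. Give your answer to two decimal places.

C$294.08

Two-stage DDM. Project D₁…D_2 at 0.248, terminal growth 0.045, discount at r = 0.0856.
D_1 = 10.0589
D_2 = 12.5535
Terminal value at t=2: TV = D_3/(r−g) = 13.1184/(0.0856−0.045) = 323.1130
P₀ = 10.0589/(1+0.0856)^1 + 12.5535/(1+0.0856)^2 + 323.1130/(1+0.0856)^2 = 294.0843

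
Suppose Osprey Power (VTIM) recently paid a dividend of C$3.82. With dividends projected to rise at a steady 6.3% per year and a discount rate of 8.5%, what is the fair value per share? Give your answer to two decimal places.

C$184.58

Gordon growth model: P₀ = D₁/(r − g). D₁ = 3.82 × (1 + 0.063) = 4.0607.
P₀ = 4.0607 / (0.085 − 0.063) = 4.0607 / 0.022 = 184.5755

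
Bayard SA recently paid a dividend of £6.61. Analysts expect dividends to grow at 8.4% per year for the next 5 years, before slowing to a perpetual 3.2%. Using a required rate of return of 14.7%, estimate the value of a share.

£72.71

Two-stage DDM. Project D₁…D_5 at 0.084, terminal growth 0.032, discount at r = 0.147.
D_1 = 7.1652
D_2 = 7.7671
D_3 = 8.4196
D_4 = 9.1268
D_5 = 9.8935
Terminal value at t=5: TV = D_6/(r−g) = 10.2100/(0.147−0.032) = 88.7830
P₀ = 7.1652/(1+0.147)^1 + 7.7671/(1+0.147)^2 + 8.4196/(1+0.147)^3 + 9.1268/(1+0.147)^4 + 9.8935/(1+0.147)^5 + 88.7830/(1+0.147)^5 = 72.7080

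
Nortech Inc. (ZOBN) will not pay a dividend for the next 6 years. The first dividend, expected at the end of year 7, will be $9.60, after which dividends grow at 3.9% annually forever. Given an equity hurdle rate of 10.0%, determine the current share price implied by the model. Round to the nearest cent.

Deferred-dividend DDM. At t=6 the remaining stream is a growing perpetuity with first payment D_7 = 9.60.
V_6 = D_7/(r−g) = 9.60/(0.1−0.039) = 157.3770
P₀ = V_6/(1+r)^6 = 157.3770/(1+0.1)^6 = 88.8352

$88.84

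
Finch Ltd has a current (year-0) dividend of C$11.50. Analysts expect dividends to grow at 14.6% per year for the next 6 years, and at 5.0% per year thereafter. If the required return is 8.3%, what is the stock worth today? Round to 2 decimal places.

Two-stage DDM. Project D₁…D_6 at 0.146, terminal growth 0.05, discount at r = 0.083.
D_1 = 13.1790
D_2 = 15.1031
D_3 = 17.3082
D_4 = 19.8352
D_5 = 22.7311
D_6 = 26.0499
Terminal value at t=6: TV = D_7/(r−g) = 27.3524/(0.083−0.05) = 828.8595
P₀ = 13.1790/(1+0.083)^1 + 15.1031/(1+0.083)^2 + 17.3082/(1+0.083)^3 + 19.8352/(1+0.083)^4 + 22.7311/(1+0.083)^5 + 26.0499/(1+0.083)^6 + 828.8595/(1+0.083)^6 = 598.1933

C$598.19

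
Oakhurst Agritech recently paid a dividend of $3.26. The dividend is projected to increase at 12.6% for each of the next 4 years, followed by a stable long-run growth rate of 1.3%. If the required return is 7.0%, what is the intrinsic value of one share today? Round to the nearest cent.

$85.89

Two-stage DDM. Project D₁…D_4 at 0.126, terminal growth 0.013, discount at r = 0.07.
D_1 = 3.6708
D_2 = 4.1333
D_3 = 4.6541
D_4 = 5.2405
Terminal value at t=4: TV = D_5/(r−g) = 5.3086/(0.07−0.013) = 93.1335
P₀ = 3.6708/(1+0.07)^1 + 4.1333/(1+0.07)^2 + 4.6541/(1+0.07)^3 + 5.2405/(1+0.07)^4 + 93.1335/(1+0.07)^4 = 85.8889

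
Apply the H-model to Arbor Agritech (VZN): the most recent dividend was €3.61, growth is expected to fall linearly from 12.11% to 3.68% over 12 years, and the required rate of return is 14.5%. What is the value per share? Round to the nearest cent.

H-model: P₀ = D₀[(1+g_L) + H(g_S−g_L)]/(r−g_L), with H = 12/2 = 6.
P₀ = 3.61 × [(1+0.0368) + 6×(0.1211−0.0368)] / (0.145−0.0368)
   = 3.61 × 1.5426 / 0.1082 = 51.4675

€51.47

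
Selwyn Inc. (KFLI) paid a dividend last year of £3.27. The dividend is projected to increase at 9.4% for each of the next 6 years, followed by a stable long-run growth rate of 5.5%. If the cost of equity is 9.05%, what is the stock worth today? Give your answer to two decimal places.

£118.91

Two-stage DDM. Project D₁…D_6 at 0.094, terminal growth 0.055, discount at r = 0.0905.
D_1 = 3.5774
D_2 = 3.9137
D_3 = 4.2815
D_4 = 4.6840
D_5 = 5.1243
D_6 = 5.6060
Terminal value at t=6: TV = D_7/(r−g) = 5.9143/(0.0905−0.055) = 166.6003
P₀ = 3.5774/(1+0.0905)^1 + 3.9137/(1+0.0905)^2 + 4.2815/(1+0.0905)^3 + 4.6840/(1+0.0905)^4 + 5.1243/(1+0.0905)^5 + 5.6060/(1+0.0905)^6 + 166.6003/(1+0.0905)^6 = 118.9069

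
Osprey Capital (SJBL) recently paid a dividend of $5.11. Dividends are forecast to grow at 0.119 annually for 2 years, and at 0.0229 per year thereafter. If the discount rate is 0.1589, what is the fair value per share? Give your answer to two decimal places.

$45.53

Two-stage DDM. Project D₁…D_2 at 0.119, terminal growth 0.0229, discount at r = 0.1589.
D_1 = 5.7181
D_2 = 6.3985
Terminal value at t=2: TV = D_3/(r−g) = 6.5451/(0.1589−0.0229) = 48.1255
P₀ = 5.7181/(1+0.1589)^1 + 6.3985/(1+0.1589)^2 + 48.1255/(1+0.1589)^2 = 45.5313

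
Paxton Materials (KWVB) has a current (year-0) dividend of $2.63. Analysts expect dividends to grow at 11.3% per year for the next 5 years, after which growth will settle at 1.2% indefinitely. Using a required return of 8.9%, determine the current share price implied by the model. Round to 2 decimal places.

Two-stage DDM. Project D₁…D_5 at 0.113, terminal growth 0.012, discount at r = 0.089.
D_1 = 2.9272
D_2 = 3.2580
D_3 = 3.6261
D_4 = 4.0359
D_5 = 4.4919
Terminal value at t=5: TV = D_6/(r−g) = 4.5458/(0.089−0.012) = 59.0366
P₀ = 2.9272/(1+0.089)^1 + 3.2580/(1+0.089)^2 + 3.6261/(1+0.089)^3 + 4.0359/(1+0.089)^4 + 4.4919/(1+0.089)^5 + 59.0366/(1+0.089)^5 = 52.5916

$52.59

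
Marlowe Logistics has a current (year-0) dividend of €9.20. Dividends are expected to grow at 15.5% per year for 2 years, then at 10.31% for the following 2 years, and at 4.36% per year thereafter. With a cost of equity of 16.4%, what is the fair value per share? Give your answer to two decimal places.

€105.42

Three-stage DDM. Project D₁…D_4; terminal Gordon value at t=4 with g = 0.0436; discount at r = 0.164.
D_1 = 10.6260
D_2 = 12.2730
D_3 = 13.5384
D_4 = 14.9342
TV_4 = 15.5853/(0.164−0.0436) = 129.4462
P₀ = Σ Dₜ/(1+r)ᵗ + TV_4/(1+r)^4 = 105.4210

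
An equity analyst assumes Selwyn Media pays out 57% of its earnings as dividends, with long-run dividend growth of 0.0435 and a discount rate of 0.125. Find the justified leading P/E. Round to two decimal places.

Justified leading P/E = b/(r−g) = 0.57/(0.125−0.0435) = 6.9939

6.99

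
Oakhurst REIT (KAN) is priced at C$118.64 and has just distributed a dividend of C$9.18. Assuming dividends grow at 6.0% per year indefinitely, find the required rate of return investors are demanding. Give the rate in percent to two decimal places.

Rearranging the constant-growth DDM: r = D₁/P₀ + g.
D₁ = 9.18 × (1 + 0.06) = 9.7308.
r = 9.7308 / 118.64 + 0.06 = 0.08202 + 0.06 = 0.14202

14.20%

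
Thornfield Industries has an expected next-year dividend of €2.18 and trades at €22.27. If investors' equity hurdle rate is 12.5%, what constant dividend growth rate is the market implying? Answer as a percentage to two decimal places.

2.71%

From P₀ = D₁/(r − g), the implied growth is g = r − D₁/P₀.
g = 0.125 − 2.18/22.27 = 0.125 − 0.09789 = 0.02711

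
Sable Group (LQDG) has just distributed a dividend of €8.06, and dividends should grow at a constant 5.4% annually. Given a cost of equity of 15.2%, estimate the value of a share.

€86.69

Gordon growth model: P₀ = D₁/(r − g). D₁ = 8.06 × (1 + 0.054) = 8.4952.
P₀ = 8.4952 / (0.152 − 0.054) = 8.4952 / 0.098 = 86.6861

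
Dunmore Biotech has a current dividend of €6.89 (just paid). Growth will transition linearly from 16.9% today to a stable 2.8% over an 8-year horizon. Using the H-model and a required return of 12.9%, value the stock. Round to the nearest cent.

H-model: P₀ = D₀[(1+g_L) + H(g_S−g_L)]/(r−g_L), with H = 8/2 = 4.
P₀ = 6.89 × [(1+0.028) + 4×(0.169−0.028)] / (0.129−0.028)
   = 6.89 × 1.5920 / 0.101 = 108.6028

€108.60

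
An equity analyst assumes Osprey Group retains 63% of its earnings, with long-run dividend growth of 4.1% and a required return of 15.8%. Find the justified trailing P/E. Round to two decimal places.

3.29

Payout ratio b = 1 − 0.63 = 0.37.
Justified trailing P/E = b(1+g)/(r−g) = 0.37×(1+0.041)/(0.158−0.041) = 3.2921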